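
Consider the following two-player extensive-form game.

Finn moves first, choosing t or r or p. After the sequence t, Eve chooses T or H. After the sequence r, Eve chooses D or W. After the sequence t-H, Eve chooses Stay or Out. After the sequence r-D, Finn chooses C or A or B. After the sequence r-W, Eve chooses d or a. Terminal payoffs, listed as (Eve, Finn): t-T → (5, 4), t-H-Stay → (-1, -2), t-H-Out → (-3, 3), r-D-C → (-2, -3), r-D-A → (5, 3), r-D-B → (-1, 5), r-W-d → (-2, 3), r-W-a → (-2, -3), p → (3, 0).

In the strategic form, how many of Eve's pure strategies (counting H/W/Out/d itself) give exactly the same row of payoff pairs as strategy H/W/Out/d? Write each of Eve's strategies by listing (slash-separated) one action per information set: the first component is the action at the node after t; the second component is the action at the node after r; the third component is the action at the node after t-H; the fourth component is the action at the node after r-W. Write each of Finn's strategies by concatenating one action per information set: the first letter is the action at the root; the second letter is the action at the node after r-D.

Row for H/W/Out/d (columns tC, tA, tB, rC, rA, rB, pC, pA, pB): (-3,3) (-3,3) (-3,3) (-2,3) (-2,3) (-2,3) (3,0) (3,0) (3,0).
Every one of Eve's information sets is on the play path for some reply by Finn when Eve follows H/W/Out/d.
Changing the action at any of them therefore changes at least one column, so only H/W/Out/d itself gives this row.

1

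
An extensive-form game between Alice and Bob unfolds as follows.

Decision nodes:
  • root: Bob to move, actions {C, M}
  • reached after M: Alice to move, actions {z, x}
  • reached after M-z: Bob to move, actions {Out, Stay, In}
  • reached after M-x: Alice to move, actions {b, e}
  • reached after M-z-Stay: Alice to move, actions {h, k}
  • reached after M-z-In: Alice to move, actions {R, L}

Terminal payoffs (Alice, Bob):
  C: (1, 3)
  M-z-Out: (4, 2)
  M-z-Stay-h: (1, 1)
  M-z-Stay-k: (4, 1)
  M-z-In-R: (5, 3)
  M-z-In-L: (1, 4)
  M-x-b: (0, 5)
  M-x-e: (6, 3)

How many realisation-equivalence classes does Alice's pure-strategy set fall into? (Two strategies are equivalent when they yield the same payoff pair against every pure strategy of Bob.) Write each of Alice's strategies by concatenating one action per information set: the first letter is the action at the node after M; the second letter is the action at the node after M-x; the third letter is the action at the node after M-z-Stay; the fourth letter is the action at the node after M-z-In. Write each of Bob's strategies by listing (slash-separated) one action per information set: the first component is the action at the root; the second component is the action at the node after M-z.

Alice has 16 pure strategies: zbhR, zbhL, zbkR, zbkL, zehR, zehL, zekR, zekL, xbhR, xbhL, xbkR, xbkL, xehR, xehL, xekR, xekL. Columns: C/Out, C/Stay, C/In, M/Out, M/Stay, M/In.
{zbhR, zehR} → row (1,3) (1,3) (1,3) (4,2) (1,1) (5,3)
{zbhL, zehL} → row (1,3) (1,3) (1,3) (4,2) (1,1) (1,4)
{zbkR, zekR} → row (1,3) (1,3) (1,3) (4,2) (4,1) (5,3)
{zbkL, zekL} → row (1,3) (1,3) (1,3) (4,2) (4,1) (1,4)
{xbhR, xbhL, xbkR, xbkL} → row (1,3) (1,3) (1,3) (0,5) (0,5) (0,5)
{xehR, xehL, xekR, xekL} → row (1,3) (1,3) (1,3) (6,3) (6,3) (6,3)
That's 6 distinct rows out of 16 strategies.

6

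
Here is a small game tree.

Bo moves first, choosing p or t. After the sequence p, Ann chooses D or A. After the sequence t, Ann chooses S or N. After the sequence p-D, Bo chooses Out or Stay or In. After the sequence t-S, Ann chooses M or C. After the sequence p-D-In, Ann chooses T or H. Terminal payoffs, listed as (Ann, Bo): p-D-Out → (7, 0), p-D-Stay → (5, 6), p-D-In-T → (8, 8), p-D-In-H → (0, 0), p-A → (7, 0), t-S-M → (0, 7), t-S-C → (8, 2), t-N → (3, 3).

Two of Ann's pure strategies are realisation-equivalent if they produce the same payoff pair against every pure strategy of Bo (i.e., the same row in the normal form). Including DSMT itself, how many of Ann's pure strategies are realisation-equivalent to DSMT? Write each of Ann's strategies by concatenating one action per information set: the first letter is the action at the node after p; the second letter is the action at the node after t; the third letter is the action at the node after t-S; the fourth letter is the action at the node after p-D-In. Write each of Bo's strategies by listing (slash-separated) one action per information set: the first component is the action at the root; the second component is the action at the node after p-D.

1

Row for DSMT (columns p/Out, p/Stay, p/In, t/Out, t/Stay, t/In): (7,0) (5,6) (8,8) (0,7) (0,7) (0,7).
Every one of Ann's information sets is on the play path for some reply by Bo when Ann follows DSMT.
Changing the action at any of them therefore changes at least one column, so only DSMT itself gives this row.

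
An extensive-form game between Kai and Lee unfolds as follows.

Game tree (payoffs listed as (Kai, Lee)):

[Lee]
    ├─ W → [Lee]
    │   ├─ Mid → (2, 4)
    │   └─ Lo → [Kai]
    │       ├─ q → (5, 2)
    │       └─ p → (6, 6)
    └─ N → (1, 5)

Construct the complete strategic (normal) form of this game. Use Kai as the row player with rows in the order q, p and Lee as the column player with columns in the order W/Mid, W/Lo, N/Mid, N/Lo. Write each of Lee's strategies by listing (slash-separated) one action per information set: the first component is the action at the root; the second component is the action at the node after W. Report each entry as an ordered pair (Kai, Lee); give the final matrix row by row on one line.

Row q: W/Mid→(2,4), W/Lo→(5,2), N/Mid→(1,5), N/Lo→(1,5)
Row p: W/Mid→(2,4), W/Lo→(6,6), N/Mid→(1,5), N/Lo→(1,5)

q: (2,4) (5,2) (1,5) (1,5) | p: (2,4) (6,6) (1,5) (1,5)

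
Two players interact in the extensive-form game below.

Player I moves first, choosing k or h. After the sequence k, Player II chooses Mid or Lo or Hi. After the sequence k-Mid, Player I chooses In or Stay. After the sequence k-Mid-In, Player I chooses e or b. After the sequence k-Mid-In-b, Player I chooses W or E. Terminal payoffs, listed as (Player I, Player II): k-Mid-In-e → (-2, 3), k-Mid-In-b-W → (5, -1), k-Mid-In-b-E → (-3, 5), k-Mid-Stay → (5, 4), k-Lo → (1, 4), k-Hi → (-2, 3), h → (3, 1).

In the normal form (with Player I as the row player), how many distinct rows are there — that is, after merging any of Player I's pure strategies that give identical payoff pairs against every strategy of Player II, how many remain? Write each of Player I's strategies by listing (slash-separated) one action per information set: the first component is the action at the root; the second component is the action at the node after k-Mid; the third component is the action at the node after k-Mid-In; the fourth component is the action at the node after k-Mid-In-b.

5

Player I has 16 pure strategies: k/In/e/W, k/In/e/E, k/In/b/W, k/In/b/E, k/Stay/e/W, k/Stay/e/E, k/Stay/b/W, k/Stay/b/E, h/In/e/W, h/In/e/E, h/In/b/W, h/In/b/E, h/Stay/e/W, h/Stay/e/E, h/Stay/b/W, h/Stay/b/E. Columns: Mid, Lo, Hi.
{k/In/e/W, k/In/e/E} → row (-2,3) (1,4) (-2,3)
{k/In/b/W} → row (5,-1) (1,4) (-2,3)
{k/In/b/E} → row (-3,5) (1,4) (-2,3)
{k/Stay/e/W, k/Stay/e/E, k/Stay/b/W, k/Stay/b/E} → row (5,4) (1,4) (-2,3)
{h/In/e/W, h/In/e/E, h/In/b/W, h/In/b/E, h/Stay/e/W, h/Stay/e/E, h/Stay/b/W, h/Stay/b/E} → row (3,1) (3,1) (3,1)
That's 5 distinct rows out of 16 strategies.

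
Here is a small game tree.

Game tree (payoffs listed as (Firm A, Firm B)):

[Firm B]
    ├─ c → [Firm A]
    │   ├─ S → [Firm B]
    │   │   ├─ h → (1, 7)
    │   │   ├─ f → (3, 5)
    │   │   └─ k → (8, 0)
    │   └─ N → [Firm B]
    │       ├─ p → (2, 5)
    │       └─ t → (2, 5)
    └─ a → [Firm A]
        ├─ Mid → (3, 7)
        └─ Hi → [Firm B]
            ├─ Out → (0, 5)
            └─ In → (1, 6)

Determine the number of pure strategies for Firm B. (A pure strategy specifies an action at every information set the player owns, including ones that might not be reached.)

Firm B owns the root with actions {c, a} — two choices.
Firm B owns the node after c-S with actions {h, f, k} — three choices.
Firm B owns the node after c-N with actions {p, t} — two choices.
Firm B owns the node after a-Hi with actions {Out, In} — two choices.
A pure strategy fixes one action at each information set independently, so the count is the product 2 × 3 × 2 × 2 = 24.
(For reference, Firm A has 4 pure strategies, giving a 24×4 normal-form matrix.)

24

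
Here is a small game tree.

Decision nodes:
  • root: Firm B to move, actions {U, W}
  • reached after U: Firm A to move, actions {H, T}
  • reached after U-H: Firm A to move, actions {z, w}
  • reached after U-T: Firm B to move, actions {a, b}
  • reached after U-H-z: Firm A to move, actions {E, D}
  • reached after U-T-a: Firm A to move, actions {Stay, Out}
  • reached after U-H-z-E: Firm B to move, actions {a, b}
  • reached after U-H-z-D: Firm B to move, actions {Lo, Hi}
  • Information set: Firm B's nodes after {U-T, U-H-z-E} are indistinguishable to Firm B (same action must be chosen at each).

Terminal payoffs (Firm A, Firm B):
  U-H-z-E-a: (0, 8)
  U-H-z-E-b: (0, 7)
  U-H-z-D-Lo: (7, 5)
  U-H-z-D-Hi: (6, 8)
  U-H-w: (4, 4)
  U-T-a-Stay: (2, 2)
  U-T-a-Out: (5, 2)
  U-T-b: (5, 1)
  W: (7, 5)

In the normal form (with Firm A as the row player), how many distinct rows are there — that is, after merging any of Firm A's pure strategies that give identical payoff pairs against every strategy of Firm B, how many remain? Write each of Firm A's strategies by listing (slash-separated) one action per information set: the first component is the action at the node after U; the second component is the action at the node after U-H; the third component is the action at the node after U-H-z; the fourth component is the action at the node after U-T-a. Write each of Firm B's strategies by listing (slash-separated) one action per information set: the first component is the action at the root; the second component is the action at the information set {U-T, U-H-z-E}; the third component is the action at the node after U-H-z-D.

Firm A has 16 pure strategies: H/z/E/Stay, H/z/E/Out, H/z/D/Stay, H/z/D/Out, H/w/E/Stay, H/w/E/Out, H/w/D/Stay, H/w/D/Out, T/z/E/Stay, T/z/E/Out, T/z/D/Stay, T/z/D/Out, T/w/E/Stay, T/w/E/Out, T/w/D/Stay, T/w/D/Out. Columns: U/a/Lo, U/a/Hi, U/b/Lo, U/b/Hi, W/a/Lo, W/a/Hi, W/b/Lo, W/b/Hi.
{H/z/E/Stay, H/z/E/Out} → row (0,8) (0,8) (0,7) (0,7) (7,5) (7,5) (7,5) (7,5)
{H/z/D/Stay, H/z/D/Out} → row (7,5) (6,8) (7,5) (6,8) (7,5) (7,5) (7,5) (7,5)
{H/w/E/Stay, H/w/E/Out, H/w/D/Stay, H/w/D/Out} → row (4,4) (4,4) (4,4) (4,4) (7,5) (7,5) (7,5) (7,5)
{T/z/E/Stay, T/z/D/Stay, T/w/E/Stay, T/w/D/Stay} → row (2,2) (2,2) (5,1) (5,1) (7,5) (7,5) (7,5) (7,5)
{T/z/E/Out, T/z/D/Out, T/w/E/Out, T/w/D/Out} → row (5,2) (5,2) (5,1) (5,1) (7,5) (7,5) (7,5) (7,5)
That's 5 distinct rows out of 16 strategies.

5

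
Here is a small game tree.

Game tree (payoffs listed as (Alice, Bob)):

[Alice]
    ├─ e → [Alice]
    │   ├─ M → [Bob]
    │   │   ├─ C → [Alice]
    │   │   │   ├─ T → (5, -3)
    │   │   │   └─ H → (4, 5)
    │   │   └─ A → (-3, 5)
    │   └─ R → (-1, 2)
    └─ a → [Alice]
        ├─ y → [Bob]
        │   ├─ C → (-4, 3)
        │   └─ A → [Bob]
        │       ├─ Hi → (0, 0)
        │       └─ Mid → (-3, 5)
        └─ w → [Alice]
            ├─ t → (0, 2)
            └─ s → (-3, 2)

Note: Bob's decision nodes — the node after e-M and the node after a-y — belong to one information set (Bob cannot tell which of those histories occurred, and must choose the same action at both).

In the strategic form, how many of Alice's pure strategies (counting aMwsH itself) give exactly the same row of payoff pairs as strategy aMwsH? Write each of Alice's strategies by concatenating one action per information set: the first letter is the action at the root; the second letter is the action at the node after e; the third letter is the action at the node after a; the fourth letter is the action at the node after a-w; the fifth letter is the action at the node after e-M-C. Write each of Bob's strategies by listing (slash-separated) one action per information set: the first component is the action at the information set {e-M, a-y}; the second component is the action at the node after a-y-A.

Row for aMwsH (columns C/Hi, C/Mid, A/Hi, A/Mid): (-3,2) (-3,2) (-3,2) (-3,2).
Under aMwsH, Alice's choice at the node after e and at the node after e-M-C can never be reached regardless of what Bob does, so varying those choices leaves every outcome unchanged.
Holding the reachable choices fixed and varying the unreachable ones freely already gives 2 × 2 = 4 equivalent strategies.
No other strategy reproduces this row, so those 4 are the full class: aMwsT, aMwsH, aRwsT, aRwsH.

4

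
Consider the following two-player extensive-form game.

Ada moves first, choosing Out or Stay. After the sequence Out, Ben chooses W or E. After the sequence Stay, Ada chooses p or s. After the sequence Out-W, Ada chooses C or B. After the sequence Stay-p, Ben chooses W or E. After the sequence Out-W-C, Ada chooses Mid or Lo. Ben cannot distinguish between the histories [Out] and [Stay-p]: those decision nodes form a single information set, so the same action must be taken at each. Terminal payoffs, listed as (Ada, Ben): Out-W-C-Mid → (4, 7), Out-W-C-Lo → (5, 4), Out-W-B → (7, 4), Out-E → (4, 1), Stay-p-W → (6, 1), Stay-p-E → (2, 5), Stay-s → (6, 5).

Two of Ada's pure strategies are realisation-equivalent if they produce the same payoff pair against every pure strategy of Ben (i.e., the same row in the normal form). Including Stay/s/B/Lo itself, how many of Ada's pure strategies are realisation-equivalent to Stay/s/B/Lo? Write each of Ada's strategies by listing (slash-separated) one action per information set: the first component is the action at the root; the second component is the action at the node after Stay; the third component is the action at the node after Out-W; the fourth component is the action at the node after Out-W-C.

4

Row for Stay/s/B/Lo (columns W, E): (6,5) (6,5).
Under Stay/s/B/Lo, Ada's choice at the node after Out-W and at the node after Out-W-C can never be reached regardless of what Ben does, so varying those choices leaves every outcome unchanged.
Holding the reachable choices fixed and varying the unreachable ones freely already gives 2 × 2 = 4 equivalent strategies.
No other strategy reproduces this row, so those 4 are the full class: Stay/s/C/Mid, Stay/s/C/Lo, Stay/s/B/Mid, Stay/s/B/Lo.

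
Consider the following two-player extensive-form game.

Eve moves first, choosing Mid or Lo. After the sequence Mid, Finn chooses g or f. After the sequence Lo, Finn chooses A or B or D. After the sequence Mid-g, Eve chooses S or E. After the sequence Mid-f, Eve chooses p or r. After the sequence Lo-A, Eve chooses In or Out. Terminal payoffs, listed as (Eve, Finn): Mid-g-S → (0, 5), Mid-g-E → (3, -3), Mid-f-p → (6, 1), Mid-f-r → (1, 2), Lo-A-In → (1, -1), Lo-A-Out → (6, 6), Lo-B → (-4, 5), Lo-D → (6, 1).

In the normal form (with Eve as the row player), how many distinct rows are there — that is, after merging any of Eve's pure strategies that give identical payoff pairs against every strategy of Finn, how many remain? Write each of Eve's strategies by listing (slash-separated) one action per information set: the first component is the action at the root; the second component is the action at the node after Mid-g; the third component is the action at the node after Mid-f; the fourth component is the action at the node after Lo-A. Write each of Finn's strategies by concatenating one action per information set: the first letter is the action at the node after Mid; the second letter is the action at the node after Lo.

Eve has 16 pure strategies: Mid/S/p/In, Mid/S/p/Out, Mid/S/r/In, Mid/S/r/Out, Mid/E/p/In, Mid/E/p/Out, Mid/E/r/In, Mid/E/r/Out, Lo/S/p/In, Lo/S/p/Out, Lo/S/r/In, Lo/S/r/Out, Lo/E/p/In, Lo/E/p/Out, Lo/E/r/In, Lo/E/r/Out. Columns: gA, gB, gD, fA, fB, fD.
{Mid/S/p/In, Mid/S/p/Out} → row (0,5) (0,5) (0,5) (6,1) (6,1) (6,1)
{Mid/S/r/In, Mid/S/r/Out} → row (0,5) (0,5) (0,5) (1,2) (1,2) (1,2)
{Mid/E/p/In, Mid/E/p/Out} → row (3,-3) (3,-3) (3,-3) (6,1) (6,1) (6,1)
{Mid/E/r/In, Mid/E/r/Out} → row (3,-3) (3,-3) (3,-3) (1,2) (1,2) (1,2)
{Lo/S/p/In, Lo/S/r/In, Lo/E/p/In, Lo/E/r/In} → row (1,-1) (-4,5) (6,1) (1,-1) (-4,5) (6,1)
{Lo/S/p/Out, Lo/S/r/Out, Lo/E/p/Out, Lo/E/r/Out} → row (6,6) (-4,5) (6,1) (6,6) (-4,5) (6,1)
That's 6 distinct rows out of 16 strategies.

6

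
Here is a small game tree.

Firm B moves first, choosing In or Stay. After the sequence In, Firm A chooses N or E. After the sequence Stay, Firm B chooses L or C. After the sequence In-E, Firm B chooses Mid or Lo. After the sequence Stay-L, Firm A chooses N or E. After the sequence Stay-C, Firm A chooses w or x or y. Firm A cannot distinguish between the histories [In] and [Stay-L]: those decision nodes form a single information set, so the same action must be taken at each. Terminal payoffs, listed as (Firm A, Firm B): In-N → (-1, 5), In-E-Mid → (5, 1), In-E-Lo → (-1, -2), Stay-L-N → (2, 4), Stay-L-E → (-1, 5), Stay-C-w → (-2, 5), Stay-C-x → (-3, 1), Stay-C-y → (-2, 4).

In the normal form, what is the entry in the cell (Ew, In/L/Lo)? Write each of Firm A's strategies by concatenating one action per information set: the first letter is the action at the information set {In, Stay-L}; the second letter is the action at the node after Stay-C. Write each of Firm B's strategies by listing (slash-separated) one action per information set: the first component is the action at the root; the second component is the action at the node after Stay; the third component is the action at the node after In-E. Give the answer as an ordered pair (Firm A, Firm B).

Trace the play path from the root:
  Firm B plays In
  Firm A plays E at [In]
  Firm B plays Lo at [In-E]
→ terminal payoff (-1, -2).
(Firm A's choice at the node after Stay-C is never reached on this path, so it doesn't affect the outcome.)

(-1, -2)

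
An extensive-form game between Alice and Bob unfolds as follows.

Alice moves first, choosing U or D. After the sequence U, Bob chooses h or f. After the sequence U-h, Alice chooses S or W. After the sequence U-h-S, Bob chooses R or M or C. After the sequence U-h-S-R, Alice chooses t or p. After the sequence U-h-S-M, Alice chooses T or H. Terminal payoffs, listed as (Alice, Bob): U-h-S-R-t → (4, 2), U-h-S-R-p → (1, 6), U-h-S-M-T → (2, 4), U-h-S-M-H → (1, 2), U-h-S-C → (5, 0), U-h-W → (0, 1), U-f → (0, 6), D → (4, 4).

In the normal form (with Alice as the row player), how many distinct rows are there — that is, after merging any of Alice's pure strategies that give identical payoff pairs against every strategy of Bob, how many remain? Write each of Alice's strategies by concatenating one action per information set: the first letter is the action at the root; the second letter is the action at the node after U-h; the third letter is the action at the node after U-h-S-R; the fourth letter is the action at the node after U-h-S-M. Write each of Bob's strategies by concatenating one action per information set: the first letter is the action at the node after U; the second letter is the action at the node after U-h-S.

Alice has 16 pure strategies: UStT, UStH, USpT, USpH, UWtT, UWtH, UWpT, UWpH, DStT, DStH, DSpT, DSpH, DWtT, DWtH, DWpT, DWpH. Columns: hR, hM, hC, fR, fM, fC.
{UStT} → row (4,2) (2,4) (5,0) (0,6) (0,6) (0,6)
{UStH} → row (4,2) (1,2) (5,0) (0,6) (0,6) (0,6)
{USpT} → row (1,6) (2,4) (5,0) (0,6) (0,6) (0,6)
{USpH} → row (1,6) (1,2) (5,0) (0,6) (0,6) (0,6)
{UWtT, UWtH, UWpT, UWpH} → row (0,1) (0,1) (0,1) (0,6) (0,6) (0,6)
{DStT, DStH, DSpT, DSpH, DWtT, DWtH, DWpT, DWpH} → row (4,4) (4,4) (4,4) (4,4) (4,4) (4,4)
That's 6 distinct rows out of 16 strategies.

6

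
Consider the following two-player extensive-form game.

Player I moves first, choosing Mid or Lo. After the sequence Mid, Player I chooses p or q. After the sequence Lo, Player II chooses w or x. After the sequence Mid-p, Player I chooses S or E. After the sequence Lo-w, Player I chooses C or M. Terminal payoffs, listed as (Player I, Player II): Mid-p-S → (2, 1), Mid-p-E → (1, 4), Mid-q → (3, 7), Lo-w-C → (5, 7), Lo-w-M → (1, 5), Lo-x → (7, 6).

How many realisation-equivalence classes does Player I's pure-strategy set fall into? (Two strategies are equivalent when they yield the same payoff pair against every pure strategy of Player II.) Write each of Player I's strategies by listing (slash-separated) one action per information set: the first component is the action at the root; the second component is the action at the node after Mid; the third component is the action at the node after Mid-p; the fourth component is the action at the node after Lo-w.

Player I has 16 pure strategies: Mid/p/S/C, Mid/p/S/M, Mid/p/E/C, Mid/p/E/M, Mid/q/S/C, Mid/q/S/M, Mid/q/E/C, Mid/q/E/M, Lo/p/S/C, Lo/p/S/M, Lo/p/E/C, Lo/p/E/M, Lo/q/S/C, Lo/q/S/M, Lo/q/E/C, Lo/q/E/M. Columns: w, x.
{Mid/p/S/C, Mid/p/S/M} → row (2,1) (2,1)
{Mid/p/E/C, Mid/p/E/M} → row (1,4) (1,4)
{Mid/q/S/C, Mid/q/S/M, Mid/q/E/C, Mid/q/E/M} → row (3,7) (3,7)
{Lo/p/S/C, Lo/p/E/C, Lo/q/S/C, Lo/q/E/C} → row (5,7) (7,6)
{Lo/p/S/M, Lo/p/E/M, Lo/q/S/M, Lo/q/E/M} → row (1,5) (7,6)
That's 5 distinct rows out of 16 strategies.

5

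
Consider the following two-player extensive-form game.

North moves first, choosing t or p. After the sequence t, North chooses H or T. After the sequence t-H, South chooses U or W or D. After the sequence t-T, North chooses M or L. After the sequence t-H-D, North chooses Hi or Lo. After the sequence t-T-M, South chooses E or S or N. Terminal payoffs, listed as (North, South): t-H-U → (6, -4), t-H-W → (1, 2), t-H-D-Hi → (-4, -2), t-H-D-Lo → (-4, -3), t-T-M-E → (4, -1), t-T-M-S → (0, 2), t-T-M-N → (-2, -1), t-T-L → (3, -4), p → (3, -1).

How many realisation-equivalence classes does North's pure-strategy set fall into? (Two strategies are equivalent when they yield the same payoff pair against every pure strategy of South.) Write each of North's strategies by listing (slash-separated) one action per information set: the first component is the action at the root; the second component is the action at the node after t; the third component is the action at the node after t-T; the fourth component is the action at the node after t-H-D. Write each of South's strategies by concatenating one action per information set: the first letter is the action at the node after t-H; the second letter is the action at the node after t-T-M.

5

North has 16 pure strategies: t/H/M/Hi, t/H/M/Lo, t/H/L/Hi, t/H/L/Lo, t/T/M/Hi, t/T/M/Lo, t/T/L/Hi, t/T/L/Lo, p/H/M/Hi, p/H/M/Lo, p/H/L/Hi, p/H/L/Lo, p/T/M/Hi, p/T/M/Lo, p/T/L/Hi, p/T/L/Lo. Columns: UE, US, UN, WE, WS, WN, DE, DS, DN.
{t/H/M/Hi, t/H/L/Hi} → row (6,-4) (6,-4) (6,-4) (1,2) (1,2) (1,2) (-4,-2) (-4,-2) (-4,-2)
{t/H/M/Lo, t/H/L/Lo} → row (6,-4) (6,-4) (6,-4) (1,2) (1,2) (1,2) (-4,-3) (-4,-3) (-4,-3)
{t/T/M/Hi, t/T/M/Lo} → row (4,-1) (0,2) (-2,-1) (4,-1) (0,2) (-2,-1) (4,-1) (0,2) (-2,-1)
{t/T/L/Hi, t/T/L/Lo} → row (3,-4) (3,-4) (3,-4) (3,-4) (3,-4) (3,-4) (3,-4) (3,-4) (3,-4)
{p/H/M/Hi, p/H/M/Lo, p/H/L/Hi, p/H/L/Lo, p/T/M/Hi, p/T/M/Lo, p/T/L/Hi, p/T/L/Lo} → row (3,-1) (3,-1) (3,-1) (3,-1) (3,-1) (3,-1) (3,-1) (3,-1) (3,-1)
That's 5 distinct rows out of 16 strategies.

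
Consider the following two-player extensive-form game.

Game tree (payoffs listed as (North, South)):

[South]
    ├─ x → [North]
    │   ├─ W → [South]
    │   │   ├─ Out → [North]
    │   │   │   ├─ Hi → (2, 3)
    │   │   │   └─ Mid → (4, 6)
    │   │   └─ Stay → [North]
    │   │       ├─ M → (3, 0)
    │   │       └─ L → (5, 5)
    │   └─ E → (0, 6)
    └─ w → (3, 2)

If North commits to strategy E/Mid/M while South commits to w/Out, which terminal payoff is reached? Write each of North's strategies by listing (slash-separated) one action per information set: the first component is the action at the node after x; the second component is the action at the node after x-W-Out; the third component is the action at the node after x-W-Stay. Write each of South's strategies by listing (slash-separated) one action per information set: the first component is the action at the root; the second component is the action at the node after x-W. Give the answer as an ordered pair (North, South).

Trace the play path from the root:
  South plays w
→ terminal payoff (3, 2).
(North's choice at the node after x is never reached on this path, so it doesn't affect the outcome.)

(3, 2)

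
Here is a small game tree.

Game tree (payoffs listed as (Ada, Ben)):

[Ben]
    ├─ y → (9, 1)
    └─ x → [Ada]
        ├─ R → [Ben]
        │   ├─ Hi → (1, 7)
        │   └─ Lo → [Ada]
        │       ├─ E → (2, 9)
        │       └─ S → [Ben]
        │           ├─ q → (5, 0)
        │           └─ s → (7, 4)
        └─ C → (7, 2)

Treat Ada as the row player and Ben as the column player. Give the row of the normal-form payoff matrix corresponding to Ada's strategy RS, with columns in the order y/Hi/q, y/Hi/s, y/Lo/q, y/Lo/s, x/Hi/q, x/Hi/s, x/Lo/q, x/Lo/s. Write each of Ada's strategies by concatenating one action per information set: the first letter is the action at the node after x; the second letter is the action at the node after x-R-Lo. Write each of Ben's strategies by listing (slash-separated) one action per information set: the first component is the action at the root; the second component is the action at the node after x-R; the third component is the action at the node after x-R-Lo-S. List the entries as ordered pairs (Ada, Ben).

(9,1) (9,1) (9,1) (9,1) (1,7) (1,7) (5,0) (7,4)

vs y/Hi/q: Ben plays y → (9, 1)
vs y/Hi/s: Ben plays y → (9, 1)
vs y/Lo/q: Ben plays y → (9, 1)
vs y/Lo/s: Ben plays y → (9, 1)
vs x/Hi/q: Ben plays x → Ada plays R at [x] → Ben plays Hi at [x-R] → (1, 7)
vs x/Hi/s: Ben plays x → Ada plays R at [x] → Ben plays Hi at [x-R] → (1, 7)
vs x/Lo/q: Ben plays x → Ada plays R at [x] → Ben plays Lo at [x-R] → Ada plays S at [x-R-Lo] → Ben plays q at [x-R-Lo-S] → (5, 0)
vs x/Lo/s: Ben plays x → Ada plays R at [x] → Ben plays Lo at [x-R] → Ada plays S at [x-R-Lo] → Ben plays s at [x-R-Lo-S] → (7, 4)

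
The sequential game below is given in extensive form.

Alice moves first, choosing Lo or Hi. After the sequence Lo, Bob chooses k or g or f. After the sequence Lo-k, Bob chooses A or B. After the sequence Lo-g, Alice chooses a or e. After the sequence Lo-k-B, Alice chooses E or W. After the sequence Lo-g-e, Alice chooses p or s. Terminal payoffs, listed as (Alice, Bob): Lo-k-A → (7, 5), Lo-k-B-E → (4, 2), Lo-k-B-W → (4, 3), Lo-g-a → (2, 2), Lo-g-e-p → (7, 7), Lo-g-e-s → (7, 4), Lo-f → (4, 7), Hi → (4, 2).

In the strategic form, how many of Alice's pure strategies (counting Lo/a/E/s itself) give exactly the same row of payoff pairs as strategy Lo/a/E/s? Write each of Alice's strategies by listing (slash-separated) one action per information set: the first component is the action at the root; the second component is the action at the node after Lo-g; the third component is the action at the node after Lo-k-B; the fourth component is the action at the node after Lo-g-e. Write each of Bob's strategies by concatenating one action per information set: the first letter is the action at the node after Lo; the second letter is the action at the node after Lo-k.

Row for Lo/a/E/s (columns kA, kB, gA, gB, fA, fB): (7,5) (4,2) (2,2) (2,2) (4,7) (4,7).
Under Lo/a/E/s, Alice's choice at the node after Lo-g-e can never be reached regardless of what Bob does, so varying those choices leaves every outcome unchanged.
Holding the reachable choices fixed and varying the unreachable one freely already gives 2 equivalent strategies.
No other strategy reproduces this row, so those 2 are the full class: Lo/a/E/p, Lo/a/E/s.

2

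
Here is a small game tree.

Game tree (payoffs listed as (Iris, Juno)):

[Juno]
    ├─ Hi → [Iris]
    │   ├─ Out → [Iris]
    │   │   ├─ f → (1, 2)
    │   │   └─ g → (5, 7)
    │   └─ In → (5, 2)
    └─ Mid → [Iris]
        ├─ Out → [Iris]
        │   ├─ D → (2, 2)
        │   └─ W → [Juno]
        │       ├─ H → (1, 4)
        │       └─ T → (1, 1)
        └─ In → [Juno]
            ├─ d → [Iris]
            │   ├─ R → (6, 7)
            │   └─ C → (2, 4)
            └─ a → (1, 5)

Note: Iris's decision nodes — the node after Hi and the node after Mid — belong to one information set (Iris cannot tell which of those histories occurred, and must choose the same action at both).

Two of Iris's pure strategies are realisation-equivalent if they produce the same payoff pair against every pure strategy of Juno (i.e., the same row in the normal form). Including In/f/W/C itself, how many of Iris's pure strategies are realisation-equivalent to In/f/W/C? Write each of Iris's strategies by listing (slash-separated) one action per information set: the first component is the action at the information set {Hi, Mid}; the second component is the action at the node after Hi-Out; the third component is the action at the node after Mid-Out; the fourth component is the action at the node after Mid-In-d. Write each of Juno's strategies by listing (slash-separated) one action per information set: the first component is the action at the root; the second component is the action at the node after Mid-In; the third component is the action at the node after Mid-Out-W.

4

Row for In/f/W/C (columns Hi/d/H, Hi/d/T, Hi/a/H, Hi/a/T, Mid/d/H, Mid/d/T, Mid/a/H, Mid/a/T): (5,2) (5,2) (5,2) (5,2) (2,4) (2,4) (1,5) (1,5).
Under In/f/W/C, Iris's choice at the node after Hi-Out and at the node after Mid-Out can never be reached regardless of what Juno does, so varying those choices leaves every outcome unchanged.
Holding the reachable choices fixed and varying the unreachable ones freely already gives 2 × 2 = 4 equivalent strategies.
No other strategy reproduces this row, so those 4 are the full class: In/f/D/C, In/f/W/C, In/g/D/C, In/g/W/C.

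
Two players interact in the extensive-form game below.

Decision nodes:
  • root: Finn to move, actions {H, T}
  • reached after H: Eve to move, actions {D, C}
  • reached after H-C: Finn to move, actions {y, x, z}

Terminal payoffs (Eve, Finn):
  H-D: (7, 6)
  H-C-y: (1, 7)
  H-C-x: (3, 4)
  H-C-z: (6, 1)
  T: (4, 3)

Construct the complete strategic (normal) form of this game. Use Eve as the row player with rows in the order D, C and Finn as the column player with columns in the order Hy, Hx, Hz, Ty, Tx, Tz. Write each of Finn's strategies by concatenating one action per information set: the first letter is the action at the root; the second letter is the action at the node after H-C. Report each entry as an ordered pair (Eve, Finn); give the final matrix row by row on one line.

D: (7,6) (7,6) (7,6) (4,3) (4,3) (4,3) | C: (1,7) (3,4) (6,1) (4,3) (4,3) (4,3)

           Hy       Hx       Hz       Ty       Tx       Tz
   D    (7,6)    (7,6)    (7,6)    (4,3)    (4,3)    (4,3)
   C    (1,7)    (3,4)    (6,1)    (4,3)    (4,3)    (4,3)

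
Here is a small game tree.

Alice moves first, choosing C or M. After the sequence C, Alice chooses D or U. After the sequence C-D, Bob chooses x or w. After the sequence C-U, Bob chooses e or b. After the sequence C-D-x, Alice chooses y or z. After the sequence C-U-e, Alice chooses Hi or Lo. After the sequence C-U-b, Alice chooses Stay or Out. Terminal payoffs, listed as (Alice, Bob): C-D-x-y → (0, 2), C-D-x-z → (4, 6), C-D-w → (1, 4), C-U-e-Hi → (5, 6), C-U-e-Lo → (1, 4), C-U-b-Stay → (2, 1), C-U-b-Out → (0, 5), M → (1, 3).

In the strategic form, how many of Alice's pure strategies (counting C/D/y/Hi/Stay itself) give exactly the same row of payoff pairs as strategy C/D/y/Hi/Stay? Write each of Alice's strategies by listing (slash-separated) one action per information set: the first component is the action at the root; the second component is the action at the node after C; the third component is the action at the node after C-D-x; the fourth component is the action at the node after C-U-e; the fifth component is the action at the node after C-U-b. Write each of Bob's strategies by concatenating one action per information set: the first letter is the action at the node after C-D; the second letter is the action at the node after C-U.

Row for C/D/y/Hi/Stay (columns xe, xb, we, wb): (0,2) (0,2) (1,4) (1,4).
Under C/D/y/Hi/Stay, Alice's choice at the node after C-U-e and at the node after C-U-b can never be reached regardless of what Bob does, so varying those choices leaves every outcome unchanged.
Holding the reachable choices fixed and varying the unreachable ones freely already gives 2 × 2 = 4 equivalent strategies.
No other strategy reproduces this row, so those 4 are the full class: C/D/y/Hi/Stay, C/D/y/Hi/Out, C/D/y/Lo/Stay, C/D/y/Lo/Out.

4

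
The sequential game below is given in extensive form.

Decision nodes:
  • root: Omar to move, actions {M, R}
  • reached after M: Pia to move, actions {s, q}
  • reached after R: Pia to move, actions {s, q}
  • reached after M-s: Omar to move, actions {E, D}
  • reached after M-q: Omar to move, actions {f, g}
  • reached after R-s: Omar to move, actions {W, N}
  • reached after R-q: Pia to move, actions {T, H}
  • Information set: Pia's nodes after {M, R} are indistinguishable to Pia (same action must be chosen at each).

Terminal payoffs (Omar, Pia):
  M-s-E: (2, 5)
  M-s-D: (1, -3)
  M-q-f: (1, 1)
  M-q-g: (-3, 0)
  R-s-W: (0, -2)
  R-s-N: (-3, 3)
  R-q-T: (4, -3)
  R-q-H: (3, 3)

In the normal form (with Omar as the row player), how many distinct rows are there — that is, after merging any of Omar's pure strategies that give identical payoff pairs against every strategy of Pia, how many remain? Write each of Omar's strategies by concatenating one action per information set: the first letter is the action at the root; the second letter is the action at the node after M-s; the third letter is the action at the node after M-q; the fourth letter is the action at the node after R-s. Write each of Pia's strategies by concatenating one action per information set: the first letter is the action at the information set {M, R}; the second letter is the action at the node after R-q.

Omar has 16 pure strategies: MEfW, MEfN, MEgW, MEgN, MDfW, MDfN, MDgW, MDgN, REfW, REfN, REgW, REgN, RDfW, RDfN, RDgW, RDgN. Columns: sT, sH, qT, qH.
{MEfW, MEfN} → row (2,5) (2,5) (1,1) (1,1)
{MEgW, MEgN} → row (2,5) (2,5) (-3,0) (-3,0)
{MDfW, MDfN} → row (1,-3) (1,-3) (1,1) (1,1)
{MDgW, MDgN} → row (1,-3) (1,-3) (-3,0) (-3,0)
{REfW, REgW, RDfW, RDgW} → row (0,-2) (0,-2) (4,-3) (3,3)
{REfN, REgN, RDfN, RDgN} → row (-3,3) (-3,3) (4,-3) (3,3)
That's 6 distinct rows out of 16 strategies.

6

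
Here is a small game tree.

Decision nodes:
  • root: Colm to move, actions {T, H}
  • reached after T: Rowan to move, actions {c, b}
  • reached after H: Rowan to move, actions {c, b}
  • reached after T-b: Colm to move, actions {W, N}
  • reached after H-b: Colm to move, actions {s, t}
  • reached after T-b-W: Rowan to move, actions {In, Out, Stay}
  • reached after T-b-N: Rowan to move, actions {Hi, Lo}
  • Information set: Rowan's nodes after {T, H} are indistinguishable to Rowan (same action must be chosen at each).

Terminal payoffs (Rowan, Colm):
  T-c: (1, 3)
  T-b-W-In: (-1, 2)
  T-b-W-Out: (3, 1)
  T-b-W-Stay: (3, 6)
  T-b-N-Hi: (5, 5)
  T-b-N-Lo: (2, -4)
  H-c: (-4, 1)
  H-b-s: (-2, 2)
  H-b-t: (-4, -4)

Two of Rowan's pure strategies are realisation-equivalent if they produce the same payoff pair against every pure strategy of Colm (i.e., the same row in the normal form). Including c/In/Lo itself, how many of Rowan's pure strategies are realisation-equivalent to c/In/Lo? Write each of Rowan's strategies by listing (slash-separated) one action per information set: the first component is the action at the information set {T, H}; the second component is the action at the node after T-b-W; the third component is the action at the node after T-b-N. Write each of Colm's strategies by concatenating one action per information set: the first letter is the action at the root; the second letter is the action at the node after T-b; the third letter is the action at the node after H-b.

6

Row for c/In/Lo (columns TWs, TWt, TNs, TNt, HWs, HWt, HNs, HNt): (1,3) (1,3) (1,3) (1,3) (-4,1) (-4,1) (-4,1) (-4,1).
Under c/In/Lo, Rowan's choice at the node after T-b-W and at the node after T-b-N can never be reached regardless of what Colm does, so varying those choices leaves every outcome unchanged.
Holding the reachable choices fixed and varying the unreachable ones freely already gives 3 × 2 = 6 equivalent strategies.
No other strategy reproduces this row, so those 6 are the full class: c/In/Hi, c/In/Lo, c/Out/Hi, c/Out/Lo, c/Stay/Hi, c/Stay/Lo.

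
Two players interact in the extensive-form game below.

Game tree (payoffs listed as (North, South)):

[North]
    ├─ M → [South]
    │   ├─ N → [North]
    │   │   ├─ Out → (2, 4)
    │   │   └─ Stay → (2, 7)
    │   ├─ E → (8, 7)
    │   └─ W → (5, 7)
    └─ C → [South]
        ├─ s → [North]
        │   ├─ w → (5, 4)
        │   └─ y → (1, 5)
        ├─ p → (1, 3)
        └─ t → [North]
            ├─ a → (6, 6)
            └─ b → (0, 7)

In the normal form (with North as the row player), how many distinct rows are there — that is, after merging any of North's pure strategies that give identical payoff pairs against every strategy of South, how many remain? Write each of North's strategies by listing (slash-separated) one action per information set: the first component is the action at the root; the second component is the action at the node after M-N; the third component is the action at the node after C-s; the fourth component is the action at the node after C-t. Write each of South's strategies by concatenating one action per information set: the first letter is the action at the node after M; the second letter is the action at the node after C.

6

North has 16 pure strategies: M/Out/w/a, M/Out/w/b, M/Out/y/a, M/Out/y/b, M/Stay/w/a, M/Stay/w/b, M/Stay/y/a, M/Stay/y/b, C/Out/w/a, C/Out/w/b, C/Out/y/a, C/Out/y/b, C/Stay/w/a, C/Stay/w/b, C/Stay/y/a, C/Stay/y/b. Columns: Ns, Np, Nt, Es, Ep, Et, Ws, Wp, Wt.
{M/Out/w/a, M/Out/w/b, M/Out/y/a, M/Out/y/b} → row (2,4) (2,4) (2,4) (8,7) (8,7) (8,7) (5,7) (5,7) (5,7)
{M/Stay/w/a, M/Stay/w/b, M/Stay/y/a, M/Stay/y/b} → row (2,7) (2,7) (2,7) (8,7) (8,7) (8,7) (5,7) (5,7) (5,7)
{C/Out/w/a, C/Stay/w/a} → row (5,4) (1,3) (6,6) (5,4) (1,3) (6,6) (5,4) (1,3) (6,6)
{C/Out/w/b, C/Stay/w/b} → row (5,4) (1,3) (0,7) (5,4) (1,3) (0,7) (5,4) (1,3) (0,7)
{C/Out/y/a, C/Stay/y/a} → row (1,5) (1,3) (6,6) (1,5) (1,3) (6,6) (1,5) (1,3) (6,6)
{C/Out/y/b, C/Stay/y/b} → row (1,5) (1,3) (0,7) (1,5) (1,3) (0,7) (1,5) (1,3) (0,7)
That's 6 distinct rows out of 16 strategies.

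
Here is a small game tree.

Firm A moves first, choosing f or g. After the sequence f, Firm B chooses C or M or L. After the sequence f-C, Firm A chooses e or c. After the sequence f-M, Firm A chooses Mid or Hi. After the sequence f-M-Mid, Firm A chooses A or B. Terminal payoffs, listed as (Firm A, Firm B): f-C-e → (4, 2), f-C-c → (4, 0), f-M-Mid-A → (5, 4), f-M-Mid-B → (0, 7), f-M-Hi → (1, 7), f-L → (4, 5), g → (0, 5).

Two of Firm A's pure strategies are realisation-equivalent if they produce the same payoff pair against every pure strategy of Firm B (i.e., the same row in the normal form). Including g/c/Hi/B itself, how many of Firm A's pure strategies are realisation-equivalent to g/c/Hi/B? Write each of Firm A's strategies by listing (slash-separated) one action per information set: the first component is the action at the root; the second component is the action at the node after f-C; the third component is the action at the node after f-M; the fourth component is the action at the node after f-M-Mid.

Row for g/c/Hi/B (columns C, M, L): (0,5) (0,5) (0,5).
Under g/c/Hi/B, Firm A's choice at the node after f-C and at the node after f-M and at the node after f-M-Mid can never be reached regardless of what Firm B does, so varying those choices leaves every outcome unchanged.
Holding the reachable choices fixed and varying the unreachable ones freely already gives 2 × 2 × 2 = 8 equivalent strategies.
No other strategy reproduces this row, so those 8 are the full class: g/e/Mid/A, g/e/Mid/B, g/e/Hi/A, g/e/Hi/B, g/c/Mid/A, g/c/Mid/B, g/c/Hi/A, g/c/Hi/B.

8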